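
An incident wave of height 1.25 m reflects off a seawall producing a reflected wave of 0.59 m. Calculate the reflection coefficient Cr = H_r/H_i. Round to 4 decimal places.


Cr = H_r / H_i
Cr = 0.59 / 1.25
Cr = 0.4720

0.4720


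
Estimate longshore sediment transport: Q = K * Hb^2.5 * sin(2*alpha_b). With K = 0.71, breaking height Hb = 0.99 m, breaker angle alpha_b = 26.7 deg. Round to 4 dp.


Q = K * Hb^2.5 * sin(2 * alpha_b)
Hb^2.5 = 0.99^2.5 = 0.975187
sin(2 * 26.7) = sin(53.4) = 0.802817
Q = 0.71 * 0.975187 * 0.802817
Q = 0.5559 m^3/s

0.5559


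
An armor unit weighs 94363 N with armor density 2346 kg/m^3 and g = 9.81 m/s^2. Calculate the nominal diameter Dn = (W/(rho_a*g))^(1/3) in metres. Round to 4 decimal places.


V = W / (rho_a * g)
V = 94363 / (2346 * 9.81)
V = 94363 / 23014.26
V = 4.100197 m^3
Dn = V^(1/3) = 4.100197^(1/3)
Dn = 1.6005 m

1.6005


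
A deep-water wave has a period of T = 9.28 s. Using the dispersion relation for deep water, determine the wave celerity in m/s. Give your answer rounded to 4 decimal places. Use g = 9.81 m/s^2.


We use the deep-water celerity formula:
C = g * T / (2 * pi)
C = 9.81 * 9.28 / (2 * 3.14159...)
C = 91.036800 / 6.283185
C = 14.4890 m/s

14.4890


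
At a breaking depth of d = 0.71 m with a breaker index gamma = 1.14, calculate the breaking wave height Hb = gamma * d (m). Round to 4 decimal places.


Hb = gamma * d
Hb = 1.14 * 0.71
Hb = 0.8094 m

0.8094


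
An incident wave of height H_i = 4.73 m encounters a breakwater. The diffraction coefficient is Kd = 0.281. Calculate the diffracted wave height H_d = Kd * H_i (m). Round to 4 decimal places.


H_d = Kd * H_i
H_d = 0.281 * 4.73
H_d = 1.3291 m

1.3291


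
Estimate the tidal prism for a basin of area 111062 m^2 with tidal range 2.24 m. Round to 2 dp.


Tidal prism = Area * Tidal range
P = 111062 * 2.24
P = 248778.88 m^3

248778.88


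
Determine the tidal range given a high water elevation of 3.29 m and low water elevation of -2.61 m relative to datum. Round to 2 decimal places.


Tidal range = High water - Low water
Tidal range = 3.29 - (-2.61)
Tidal range = 5.90 m

5.90


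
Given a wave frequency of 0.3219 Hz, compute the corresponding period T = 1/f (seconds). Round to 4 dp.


T = 1 / f
T = 1 / 0.3219
T = 3.1066 s

3.1066


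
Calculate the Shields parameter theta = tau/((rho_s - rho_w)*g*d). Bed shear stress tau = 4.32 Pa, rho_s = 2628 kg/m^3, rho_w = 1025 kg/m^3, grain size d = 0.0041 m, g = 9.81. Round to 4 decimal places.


theta = tau / ((rho_s - rho_w) * g * d)
rho_s - rho_w = 2628 - 1025 = 1603
Denominator = 1603 * 9.81 * 0.0041 = 64.474263
theta = 4.32 / 64.474263
theta = 0.0670

0.0670


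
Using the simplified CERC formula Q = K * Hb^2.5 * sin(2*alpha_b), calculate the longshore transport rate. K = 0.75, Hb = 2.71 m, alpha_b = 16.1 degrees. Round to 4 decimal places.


Q = K * Hb^2.5 * sin(2 * alpha_b)
Hb^2.5 = 2.71^2.5 = 12.089914
sin(2 * 16.1) = sin(32.2) = 0.532876
Q = 0.75 * 12.089914 * 0.532876
Q = 4.8318 m^3/s

4.8318


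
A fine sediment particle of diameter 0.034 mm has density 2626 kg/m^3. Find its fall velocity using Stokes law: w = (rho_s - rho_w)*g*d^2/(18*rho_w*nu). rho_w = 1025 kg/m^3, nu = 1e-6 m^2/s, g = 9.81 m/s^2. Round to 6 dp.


w = (rho_s - rho_w) * g * d^2 / (18 * rho_w * nu)
d = 0.034 mm = 0.000034 m
rho_s - rho_w = 2626 - 1025 = 1601
Numerator = 1601 * 9.81 * (0.000034)^2 = 0.000018155916
Denominator = 18 * 1025 * 1e-6 = 0.018450
w = 0.000984 m/s

0.000984


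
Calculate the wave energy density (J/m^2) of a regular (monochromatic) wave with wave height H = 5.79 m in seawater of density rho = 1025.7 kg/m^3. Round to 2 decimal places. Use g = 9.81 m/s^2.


E = (1/8) * rho * g * H^2
E = (1/8) * 1025.7 * 9.81 * 5.79^2
E = 0.125 * 1025.7 * 9.81 * 33.5241
E = 42165.43 J/m^2

42165.43


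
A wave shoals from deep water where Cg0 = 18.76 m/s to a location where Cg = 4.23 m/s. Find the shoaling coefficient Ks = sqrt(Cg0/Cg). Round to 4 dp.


Ks = sqrt(Cg0 / Cg)
Ks = sqrt(18.76 / 4.23)
Ks = sqrt(4.4350)
Ks = 2.1059

2.1059


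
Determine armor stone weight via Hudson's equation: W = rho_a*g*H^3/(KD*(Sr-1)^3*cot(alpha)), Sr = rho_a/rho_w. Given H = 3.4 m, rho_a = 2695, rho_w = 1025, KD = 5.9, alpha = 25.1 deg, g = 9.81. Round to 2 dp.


Sr = rho_a / rho_w = 2695 / 1025 = 2.629268
(Sr - 1) = 1.629268
(Sr - 1)^3 = 4.324917
cot(25.1) = 1 / tan(25.1) = 1 / 0.468434 = 2.134771
Numerator = 2695 * 9.81 * 3.4^3 = 1039117.1868
Denominator = 5.9 * 4.324917 * 2.134771 = 54.472989
W = 1039117.1868 / 54.472989
W = 19075.82 N

19075.82


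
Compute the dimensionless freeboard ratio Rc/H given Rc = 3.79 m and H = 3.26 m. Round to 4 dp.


Relative freeboard = Rc / H
= 3.79 / 3.26
= 1.1626

1.1626


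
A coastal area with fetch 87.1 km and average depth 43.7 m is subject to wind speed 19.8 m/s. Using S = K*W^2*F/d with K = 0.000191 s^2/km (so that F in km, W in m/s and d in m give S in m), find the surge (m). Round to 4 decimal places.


S = K * W^2 * F / d
W^2 = 19.8^2 = 392.04
S = 0.000191 * 392.04 * 87.1 / 43.7
Numerator = 0.000191 * 392.04 * 87.1 = 6.522017
S = 6.522017 / 43.7 = 0.1492 m

0.1492


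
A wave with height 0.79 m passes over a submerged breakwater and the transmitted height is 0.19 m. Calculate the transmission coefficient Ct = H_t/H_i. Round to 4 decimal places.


Ct = H_t / H_i
Ct = 0.19 / 0.79
Ct = 0.2405

0.2405


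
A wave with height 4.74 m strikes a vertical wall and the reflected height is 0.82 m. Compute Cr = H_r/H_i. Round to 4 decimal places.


Cr = H_r / H_i
Cr = 0.82 / 4.74
Cr = 0.1730

0.1730


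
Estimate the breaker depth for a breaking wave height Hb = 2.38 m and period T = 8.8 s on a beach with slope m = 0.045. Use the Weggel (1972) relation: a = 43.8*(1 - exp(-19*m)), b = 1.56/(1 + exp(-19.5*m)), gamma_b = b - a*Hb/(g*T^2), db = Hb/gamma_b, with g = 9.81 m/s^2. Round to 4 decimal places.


a = 43.8 * (1 - exp(-19 * m))
exp(-19 * 0.045) = exp(-0.8550) = 0.425283
a = 43.8 * (1 - 0.425283) = 25.172596
b = 1.56 / (1 + exp(-19.5 * m))
exp(-19.5 * 0.045) = exp(-0.8775) = 0.415821
b = 1.56 / (1 + 0.415821) = 1.101834
Hb / (g * T^2) = 2.38 / (9.81 * 8.8^2) = 2.38 / 759.6864 = 0.00313287
gamma_b = b - a * Hb/(g*T^2) = 1.101834 - 25.172596 * 0.00313287 = 1.022972
db = Hb / gamma_b = 2.38 / 1.022972
db = 2.3266 m

2.3266


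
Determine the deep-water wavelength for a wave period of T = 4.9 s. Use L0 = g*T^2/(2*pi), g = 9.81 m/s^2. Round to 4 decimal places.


L0 = g * T^2 / (2 * pi)
L0 = 9.81 * 4.9^2 / (2 * pi)
L0 = 9.81 * 24.0100 / 6.28319
L0 = 235.5381 / 6.28319
L0 = 37.4871 m

37.4871


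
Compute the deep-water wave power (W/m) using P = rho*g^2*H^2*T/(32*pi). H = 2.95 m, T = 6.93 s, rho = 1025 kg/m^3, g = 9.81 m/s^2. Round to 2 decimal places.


P = rho * g^2 * H^2 * T / (32 * pi)
P = 1025 * 9.81^2 * 2.95^2 * 6.93 / (32 * pi)
P = 1025 * 96.2361 * 8.7025 * 6.93 / 100.53096
P = 59175.14 W/m

59175.14


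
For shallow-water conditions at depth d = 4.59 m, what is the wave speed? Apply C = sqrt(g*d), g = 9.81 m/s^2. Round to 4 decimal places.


Using the shallow-water approximation:
C = sqrt(g * d) = sqrt(9.81 * 4.59)
C = sqrt(45.0279)
C = 6.7103 m/s

6.7103


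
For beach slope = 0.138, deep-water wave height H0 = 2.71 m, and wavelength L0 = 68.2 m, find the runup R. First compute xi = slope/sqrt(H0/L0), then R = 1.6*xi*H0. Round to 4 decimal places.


xi = slope / sqrt(H0/L0)
H0/L0 = 2.71/68.2 = 0.039736
sqrt(0.039736) = 0.199339
xi = 0.138 / 0.199339 = 0.692288
R = 1.6 * xi * H0 = 1.6 * 0.692288 * 2.71
R = 3.0018 m

3.0018


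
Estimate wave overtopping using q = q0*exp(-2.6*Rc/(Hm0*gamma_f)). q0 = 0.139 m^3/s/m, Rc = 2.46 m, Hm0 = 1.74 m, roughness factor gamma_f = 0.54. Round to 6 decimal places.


q = q0 * exp(-2.6 * Rc / (Hm0 * gamma_f))
Exponent = -2.6 * 2.46 / (1.74 * 0.54)
= -2.6 * 2.46 / 0.9396
= -6.807152
exp(-6.807152) = 0.001106
q = 0.139 * 0.001106
q = 0.000154 m^3/s/m

0.000154


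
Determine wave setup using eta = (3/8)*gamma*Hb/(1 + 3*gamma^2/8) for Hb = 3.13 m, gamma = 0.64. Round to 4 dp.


eta = (3/8) * gamma * Hb / (1 + 3*gamma^2/8)
Numerator = (3/8) * 0.64 * 3.13 = 0.751200
Denominator = 1 + 3*0.64^2/8 = 1 + 0.153600 = 1.153600
eta = 0.751200 / 1.153600
eta = 0.6512 m

0.6512


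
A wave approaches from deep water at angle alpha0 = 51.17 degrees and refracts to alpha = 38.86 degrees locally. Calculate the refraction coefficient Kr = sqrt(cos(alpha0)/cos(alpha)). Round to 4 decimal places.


Kr = sqrt(cos(alpha0) / cos(alpha))
cos(51.17) = 0.627012
cos(38.86) = 0.778681
Kr = sqrt(0.627012 / 0.778681)
Kr = sqrt(0.805223)
Kr = 0.8973

0.8973


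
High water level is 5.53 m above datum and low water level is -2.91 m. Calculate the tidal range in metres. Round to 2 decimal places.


Tidal range = High water - Low water
Tidal range = 5.53 - (-2.91)
Tidal range = 8.44 m

8.44


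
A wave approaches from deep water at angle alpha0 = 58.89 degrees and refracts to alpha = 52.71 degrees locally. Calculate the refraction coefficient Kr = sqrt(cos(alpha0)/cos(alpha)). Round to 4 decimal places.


Kr = sqrt(cos(alpha0) / cos(alpha))
cos(58.89) = 0.516683
cos(52.71) = 0.605850
Kr = sqrt(0.516683 / 0.605850)
Kr = sqrt(0.852824)
Kr = 0.9235

0.9235


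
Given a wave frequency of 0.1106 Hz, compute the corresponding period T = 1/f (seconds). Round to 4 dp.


T = 1 / f
T = 1 / 0.1106
T = 9.0416 s

9.0416


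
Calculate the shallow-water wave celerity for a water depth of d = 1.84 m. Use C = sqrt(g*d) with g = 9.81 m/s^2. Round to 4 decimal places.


Using the shallow-water approximation:
C = sqrt(g * d) = sqrt(9.81 * 1.84)
C = sqrt(18.0504)
C = 4.2486 m/s

4.2486


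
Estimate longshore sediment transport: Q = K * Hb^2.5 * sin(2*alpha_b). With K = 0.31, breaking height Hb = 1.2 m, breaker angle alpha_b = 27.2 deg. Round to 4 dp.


Q = K * Hb^2.5 * sin(2 * alpha_b)
Hb^2.5 = 1.2^2.5 = 1.577441
sin(2 * 27.2) = sin(54.4) = 0.813101
Q = 0.31 * 1.577441 * 0.813101
Q = 0.3976 m^3/s

0.3976


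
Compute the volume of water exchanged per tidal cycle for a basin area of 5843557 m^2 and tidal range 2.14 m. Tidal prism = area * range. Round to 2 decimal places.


Tidal prism = Area * Tidal range
P = 5843557 * 2.14
P = 12505211.98 m^3

12505211.98


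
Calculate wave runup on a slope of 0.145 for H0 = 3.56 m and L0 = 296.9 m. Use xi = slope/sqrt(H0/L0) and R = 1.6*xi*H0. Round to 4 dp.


xi = slope / sqrt(H0/L0)
H0/L0 = 3.56/296.9 = 0.011991
sqrt(0.011991) = 0.109501
xi = 0.145 / 0.109501 = 1.324183
R = 1.6 * xi * H0 = 1.6 * 1.324183 * 3.56
R = 7.5425 m

7.5425


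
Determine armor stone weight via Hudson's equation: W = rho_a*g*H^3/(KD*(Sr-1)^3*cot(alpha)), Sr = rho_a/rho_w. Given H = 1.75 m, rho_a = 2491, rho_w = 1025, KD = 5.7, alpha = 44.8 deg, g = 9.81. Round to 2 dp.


Sr = rho_a / rho_w = 2491 / 1025 = 2.430244
(Sr - 1) = 1.430244
(Sr - 1)^3 = 2.925704
cot(44.8) = 1 / tan(44.8) = 1 / 0.993043 = 1.007006
Numerator = 2491 * 9.81 * 1.75^3 = 130965.4927
Denominator = 5.7 * 2.925704 * 1.007006 = 16.793342
W = 130965.4927 / 16.793342
W = 7798.66 N

7798.66


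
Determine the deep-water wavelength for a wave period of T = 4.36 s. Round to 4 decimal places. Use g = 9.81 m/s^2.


L0 = g * T^2 / (2 * pi)
L0 = 9.81 * 4.36^2 / (2 * pi)
L0 = 9.81 * 19.0096 / 6.28319
L0 = 186.4842 / 6.28319
L0 = 29.6799 m

29.6799


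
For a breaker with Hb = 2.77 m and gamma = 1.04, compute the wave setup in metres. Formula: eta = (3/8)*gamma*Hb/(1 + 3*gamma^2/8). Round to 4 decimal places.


eta = (3/8) * gamma * Hb / (1 + 3*gamma^2/8)
Numerator = (3/8) * 1.04 * 2.77 = 1.080300
Denominator = 1 + 3*1.04^2/8 = 1 + 0.405600 = 1.405600
eta = 1.080300 / 1.405600
eta = 0.7686 m

0.7686


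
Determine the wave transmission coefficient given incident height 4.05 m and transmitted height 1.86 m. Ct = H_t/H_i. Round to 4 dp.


Ct = H_t / H_i
Ct = 1.86 / 4.05
Ct = 0.4593

0.4593


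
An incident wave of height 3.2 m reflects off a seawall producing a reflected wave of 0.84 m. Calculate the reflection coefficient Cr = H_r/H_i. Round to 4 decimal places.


Cr = H_r / H_i
Cr = 0.84 / 3.2
Cr = 0.2625

0.2625


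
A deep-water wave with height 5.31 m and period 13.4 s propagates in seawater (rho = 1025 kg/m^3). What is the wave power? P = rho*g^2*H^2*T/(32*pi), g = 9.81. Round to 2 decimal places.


P = rho * g^2 * H^2 * T / (32 * pi)
P = 1025 * 9.81^2 * 5.31^2 * 13.4 / (32 * pi)
P = 1025 * 96.2361 * 28.1961 * 13.4 / 100.53096
P = 370728.41 W/m

370728.41


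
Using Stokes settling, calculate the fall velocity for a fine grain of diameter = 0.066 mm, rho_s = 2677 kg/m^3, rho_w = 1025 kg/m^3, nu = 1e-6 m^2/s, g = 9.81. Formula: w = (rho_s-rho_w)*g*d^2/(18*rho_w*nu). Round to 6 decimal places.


w = (rho_s - rho_w) * g * d^2 / (18 * rho_w * nu)
d = 0.066 mm = 0.000066 m
rho_s - rho_w = 2677 - 1025 = 1652
Numerator = 1652 * 9.81 * (0.000066)^2 = 0.000070593859
Denominator = 18 * 1025 * 1e-6 = 0.018450
w = 0.003826 m/s

0.003826


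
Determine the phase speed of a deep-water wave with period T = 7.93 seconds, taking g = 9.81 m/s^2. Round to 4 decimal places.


We use the deep-water celerity formula:
C = g * T / (2 * pi)
C = 9.81 * 7.93 / (2 * 3.14159...)
C = 77.793300 / 6.283185
C = 12.3812 m/s

12.3812


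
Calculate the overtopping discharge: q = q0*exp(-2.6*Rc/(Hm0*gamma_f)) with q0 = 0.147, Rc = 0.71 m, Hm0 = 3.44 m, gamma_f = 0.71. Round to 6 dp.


q = q0 * exp(-2.6 * Rc / (Hm0 * gamma_f))
Exponent = -2.6 * 0.71 / (3.44 * 0.71)
= -2.6 * 0.71 / 2.4424
= -0.755814
exp(-0.755814) = 0.469628
q = 0.147 * 0.469628
q = 0.069035 m^3/s/m

0.069035


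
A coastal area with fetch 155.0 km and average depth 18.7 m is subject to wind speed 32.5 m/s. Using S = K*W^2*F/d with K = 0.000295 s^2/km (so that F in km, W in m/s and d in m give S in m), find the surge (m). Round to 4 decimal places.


S = K * W^2 * F / d
W^2 = 32.5^2 = 1056.25
S = 0.000295 * 1056.25 * 155.0 / 18.7
Numerator = 0.000295 * 1056.25 * 155.0 = 48.297031
S = 48.297031 / 18.7 = 2.5827 m

2.5827


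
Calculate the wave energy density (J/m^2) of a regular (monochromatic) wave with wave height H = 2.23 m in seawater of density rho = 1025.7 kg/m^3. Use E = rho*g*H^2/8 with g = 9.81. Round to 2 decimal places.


E = (1/8) * rho * g * H^2
E = (1/8) * 1025.7 * 9.81 * 2.23^2
E = 0.125 * 1025.7 * 9.81 * 4.9729
E = 6254.74 J/m^2

6254.74


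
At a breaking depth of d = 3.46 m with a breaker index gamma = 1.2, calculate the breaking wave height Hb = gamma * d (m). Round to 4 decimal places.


Hb = gamma * d
Hb = 1.2 * 3.46
Hb = 4.1520 m

4.1520


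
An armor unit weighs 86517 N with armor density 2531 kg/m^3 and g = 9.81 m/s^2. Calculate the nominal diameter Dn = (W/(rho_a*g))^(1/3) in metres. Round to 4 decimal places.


V = W / (rho_a * g)
V = 86517 / (2531 * 9.81)
V = 86517 / 24829.11
V = 3.484499 m^3
Dn = V^(1/3) = 3.484499^(1/3)
Dn = 1.5160 m

1.5160


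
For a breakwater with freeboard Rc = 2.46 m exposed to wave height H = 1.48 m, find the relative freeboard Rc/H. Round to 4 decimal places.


Relative freeboard = Rc / H
= 2.46 / 1.48
= 1.6622

1.6622


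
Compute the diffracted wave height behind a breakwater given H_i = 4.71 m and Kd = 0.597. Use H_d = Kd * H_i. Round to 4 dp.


H_d = Kd * H_i
H_d = 0.597 * 4.71
H_d = 2.8119 m

2.8119


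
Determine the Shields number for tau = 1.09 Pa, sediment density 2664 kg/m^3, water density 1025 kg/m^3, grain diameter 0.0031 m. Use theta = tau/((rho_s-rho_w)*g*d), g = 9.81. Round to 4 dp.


theta = tau / ((rho_s - rho_w) * g * d)
rho_s - rho_w = 2664 - 1025 = 1639
Denominator = 1639 * 9.81 * 0.0031 = 49.843629
theta = 1.09 / 49.843629
theta = 0.0219

0.0219


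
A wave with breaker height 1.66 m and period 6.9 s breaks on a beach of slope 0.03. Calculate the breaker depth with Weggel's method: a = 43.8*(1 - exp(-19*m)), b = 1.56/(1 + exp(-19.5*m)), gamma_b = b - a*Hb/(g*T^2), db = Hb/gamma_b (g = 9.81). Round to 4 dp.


a = 43.8 * (1 - exp(-19 * m))
exp(-19 * 0.03) = exp(-0.5700) = 0.565525
a = 43.8 * (1 - 0.565525) = 19.029986
b = 1.56 / (1 + exp(-19.5 * m))
exp(-19.5 * 0.03) = exp(-0.5850) = 0.557106
b = 1.56 / (1 + 0.557106) = 1.001859
Hb / (g * T^2) = 1.66 / (9.81 * 6.9^2) = 1.66 / 467.0541 = 0.00355419
gamma_b = b - a * Hb/(g*T^2) = 1.001859 - 19.029986 * 0.00355419 = 0.934222
db = Hb / gamma_b = 1.66 / 0.934222
db = 1.7769 m

1.7769


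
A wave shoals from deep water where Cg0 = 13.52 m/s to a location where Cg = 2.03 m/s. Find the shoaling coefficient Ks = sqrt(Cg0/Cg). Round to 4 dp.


Ks = sqrt(Cg0 / Cg)
Ks = sqrt(13.52 / 2.03)
Ks = sqrt(6.6601)
Ks = 2.5807

2.5807


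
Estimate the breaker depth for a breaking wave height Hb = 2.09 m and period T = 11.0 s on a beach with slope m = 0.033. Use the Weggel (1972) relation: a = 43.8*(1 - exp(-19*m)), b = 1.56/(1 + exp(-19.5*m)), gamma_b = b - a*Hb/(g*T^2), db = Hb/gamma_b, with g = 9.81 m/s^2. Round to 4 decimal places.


a = 43.8 * (1 - exp(-19 * m))
exp(-19 * 0.033) = exp(-0.6270) = 0.534192
a = 43.8 * (1 - 0.534192) = 20.402391
b = 1.56 / (1 + exp(-19.5 * m))
exp(-19.5 * 0.033) = exp(-0.6435) = 0.525450
b = 1.56 / (1 + 0.525450) = 1.022649
Hb / (g * T^2) = 2.09 / (9.81 * 11.0^2) = 2.09 / 1187.0100 = 0.00176073
gamma_b = b - a * Hb/(g*T^2) = 1.022649 - 20.402391 * 0.00176073 = 0.986726
db = Hb / gamma_b = 2.09 / 0.986726
db = 2.1181 m

2.1181


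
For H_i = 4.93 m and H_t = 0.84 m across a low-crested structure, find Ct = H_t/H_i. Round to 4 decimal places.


Ct = H_t / H_i
Ct = 0.84 / 4.93
Ct = 0.1704

0.1704


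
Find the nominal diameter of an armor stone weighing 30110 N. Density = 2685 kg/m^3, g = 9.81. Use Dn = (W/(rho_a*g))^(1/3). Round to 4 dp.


V = W / (rho_a * g)
V = 30110 / (2685 * 9.81)
V = 30110 / 26339.85
V = 1.143135 m^3
Dn = V^(1/3) = 1.143135^(1/3)
Dn = 1.0456 m

1.0456


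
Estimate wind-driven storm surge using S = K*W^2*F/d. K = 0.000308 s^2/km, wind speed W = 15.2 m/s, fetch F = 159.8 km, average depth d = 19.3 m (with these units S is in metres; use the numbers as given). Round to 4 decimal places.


S = K * W^2 * F / d
W^2 = 15.2^2 = 231.04
S = 0.000308 * 231.04 * 159.8 / 19.3
Numerator = 0.000308 * 231.04 * 159.8 = 11.371419
S = 11.371419 / 19.3 = 0.5892 m

0.5892


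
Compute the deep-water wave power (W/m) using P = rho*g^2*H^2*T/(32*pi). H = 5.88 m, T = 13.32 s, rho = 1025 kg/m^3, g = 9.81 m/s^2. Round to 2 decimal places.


P = rho * g^2 * H^2 * T / (32 * pi)
P = 1025 * 9.81^2 * 5.88^2 * 13.32 / (32 * pi)
P = 1025 * 96.2361 * 34.5744 * 13.32 / 100.53096
P = 451877.70 W/m

451877.70


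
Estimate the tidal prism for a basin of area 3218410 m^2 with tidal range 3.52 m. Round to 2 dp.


Tidal prism = Area * Tidal range
P = 3218410 * 3.52
P = 11328803.20 m^3

11328803.20


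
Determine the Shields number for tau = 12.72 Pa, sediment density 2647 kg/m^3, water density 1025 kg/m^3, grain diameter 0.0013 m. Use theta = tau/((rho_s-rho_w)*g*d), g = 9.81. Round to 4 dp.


theta = tau / ((rho_s - rho_w) * g * d)
rho_s - rho_w = 2647 - 1025 = 1622
Denominator = 1622 * 9.81 * 0.0013 = 20.685366
theta = 12.72 / 20.685366
theta = 0.6149

0.6149


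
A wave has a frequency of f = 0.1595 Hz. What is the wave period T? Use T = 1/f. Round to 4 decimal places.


T = 1 / f
T = 1 / 0.1595
T = 6.2696 s

6.2696


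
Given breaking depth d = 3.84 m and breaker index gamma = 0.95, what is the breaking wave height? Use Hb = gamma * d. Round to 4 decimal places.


Hb = gamma * d
Hb = 0.95 * 3.84
Hb = 3.6480 m

3.6480


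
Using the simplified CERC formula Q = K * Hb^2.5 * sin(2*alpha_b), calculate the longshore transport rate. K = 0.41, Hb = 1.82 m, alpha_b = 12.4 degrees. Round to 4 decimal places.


Q = K * Hb^2.5 * sin(2 * alpha_b)
Hb^2.5 = 1.82^2.5 = 4.468672
sin(2 * 12.4) = sin(24.8) = 0.419452
Q = 0.41 * 4.468672 * 0.419452
Q = 0.7685 m^3/s

0.7685


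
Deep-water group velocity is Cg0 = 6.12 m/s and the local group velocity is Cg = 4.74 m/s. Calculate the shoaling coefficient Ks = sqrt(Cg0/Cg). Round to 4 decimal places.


Ks = sqrt(Cg0 / Cg)
Ks = sqrt(6.12 / 4.74)
Ks = sqrt(1.2911)
Ks = 1.1363

1.1363


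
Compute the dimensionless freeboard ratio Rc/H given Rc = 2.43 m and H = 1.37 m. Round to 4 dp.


Relative freeboard = Rc / H
= 2.43 / 1.37
= 1.7737

1.7737


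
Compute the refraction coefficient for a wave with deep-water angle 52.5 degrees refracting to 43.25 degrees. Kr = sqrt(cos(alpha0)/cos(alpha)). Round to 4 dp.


Kr = sqrt(cos(alpha0) / cos(alpha))
cos(52.5) = 0.608761
cos(43.25) = 0.728371
Kr = sqrt(0.608761 / 0.728371)
Kr = sqrt(0.835785)
Kr = 0.9142

0.9142


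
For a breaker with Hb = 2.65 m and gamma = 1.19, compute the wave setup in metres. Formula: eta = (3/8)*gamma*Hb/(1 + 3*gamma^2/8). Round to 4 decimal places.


eta = (3/8) * gamma * Hb / (1 + 3*gamma^2/8)
Numerator = (3/8) * 1.19 * 2.65 = 1.182562
Denominator = 1 + 3*1.19^2/8 = 1 + 0.531038 = 1.531038
eta = 1.182562 / 1.531038
eta = 0.7724 m

0.7724


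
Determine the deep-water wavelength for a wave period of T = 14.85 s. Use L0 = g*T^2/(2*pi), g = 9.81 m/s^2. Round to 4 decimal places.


L0 = g * T^2 / (2 * pi)
L0 = 9.81 * 14.85^2 / (2 * pi)
L0 = 9.81 * 220.5225 / 6.28319
L0 = 2163.3257 / 6.28319
L0 = 344.3040 m

344.3040


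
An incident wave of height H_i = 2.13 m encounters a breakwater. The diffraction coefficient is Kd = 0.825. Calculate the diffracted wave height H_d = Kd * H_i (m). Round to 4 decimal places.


H_d = Kd * H_i
H_d = 0.825 * 2.13
H_d = 1.7573 m

1.7573


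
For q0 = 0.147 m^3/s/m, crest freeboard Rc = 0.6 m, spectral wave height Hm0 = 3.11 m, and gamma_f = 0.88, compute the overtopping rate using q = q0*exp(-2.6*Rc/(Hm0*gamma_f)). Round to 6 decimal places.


q = q0 * exp(-2.6 * Rc / (Hm0 * gamma_f))
Exponent = -2.6 * 0.6 / (3.11 * 0.88)
= -2.6 * 0.6 / 2.7368
= -0.570009
exp(-0.570009) = 0.565520
q = 0.147 * 0.565520
q = 0.083132 m^3/s/m

0.083132


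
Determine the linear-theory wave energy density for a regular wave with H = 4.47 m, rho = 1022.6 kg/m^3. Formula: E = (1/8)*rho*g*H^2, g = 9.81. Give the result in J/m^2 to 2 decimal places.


E = (1/8) * rho * g * H^2
E = (1/8) * 1022.6 * 9.81 * 4.47^2
E = 0.125 * 1022.6 * 9.81 * 19.9809
E = 25055.31 J/m^2

25055.31


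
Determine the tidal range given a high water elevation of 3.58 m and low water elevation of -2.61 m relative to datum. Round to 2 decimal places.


Tidal range = High water - Low water
Tidal range = 3.58 - (-2.61)
Tidal range = 6.19 m

6.19


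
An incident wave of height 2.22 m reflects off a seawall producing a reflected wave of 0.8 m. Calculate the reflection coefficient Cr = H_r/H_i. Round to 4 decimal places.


Cr = H_r / H_i
Cr = 0.8 / 2.22
Cr = 0.3604

0.3604


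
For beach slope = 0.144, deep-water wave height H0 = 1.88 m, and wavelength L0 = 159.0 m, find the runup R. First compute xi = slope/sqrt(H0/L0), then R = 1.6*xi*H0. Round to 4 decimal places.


xi = slope / sqrt(H0/L0)
H0/L0 = 1.88/159.0 = 0.011824
sqrt(0.011824) = 0.108738
xi = 0.144 / 0.108738 = 1.324287
R = 1.6 * xi * H0 = 1.6 * 1.324287 * 1.88
R = 3.9835 m

3.9835


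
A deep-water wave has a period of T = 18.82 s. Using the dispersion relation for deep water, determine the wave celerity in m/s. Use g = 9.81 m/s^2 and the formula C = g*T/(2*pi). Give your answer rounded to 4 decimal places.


We use the deep-water celerity formula:
C = g * T / (2 * pi)
C = 9.81 * 18.82 / (2 * 3.14159...)
C = 184.624200 / 6.283185
C = 29.3839 m/s

29.3839


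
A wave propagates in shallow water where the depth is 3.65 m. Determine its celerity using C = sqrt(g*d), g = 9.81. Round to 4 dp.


Using the shallow-water approximation:
C = sqrt(g * d) = sqrt(9.81 * 3.65)
C = sqrt(35.8065)
C = 5.9839 m/s

5.9839


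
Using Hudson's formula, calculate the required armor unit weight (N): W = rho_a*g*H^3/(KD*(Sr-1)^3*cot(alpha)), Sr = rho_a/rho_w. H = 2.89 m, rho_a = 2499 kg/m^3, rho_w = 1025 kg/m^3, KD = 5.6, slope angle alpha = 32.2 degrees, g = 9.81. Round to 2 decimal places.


Sr = rho_a / rho_w = 2499 / 1025 = 2.438049
(Sr - 1) = 1.438049
(Sr - 1)^3 = 2.973862
cot(32.2) = 1 / tan(32.2) = 1 / 0.629734 = 1.587973
Numerator = 2499 * 9.81 * 2.89^3 = 591737.0902
Denominator = 5.6 * 2.973862 * 1.587973 = 26.445514
W = 591737.0902 / 26.445514
W = 22375.71 N

22375.71


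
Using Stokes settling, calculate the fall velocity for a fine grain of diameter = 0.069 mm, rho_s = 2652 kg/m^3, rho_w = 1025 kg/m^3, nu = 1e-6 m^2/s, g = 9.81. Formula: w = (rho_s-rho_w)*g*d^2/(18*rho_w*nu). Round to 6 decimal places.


w = (rho_s - rho_w) * g * d^2 / (18 * rho_w * nu)
d = 0.069 mm = 0.000069 m
rho_s - rho_w = 2652 - 1025 = 1627
Numerator = 1627 * 9.81 * (0.000069)^2 = 0.000075989702
Denominator = 18 * 1025 * 1e-6 = 0.018450
w = 0.004119 m/s

0.004119


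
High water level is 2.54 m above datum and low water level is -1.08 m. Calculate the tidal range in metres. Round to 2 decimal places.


Tidal range = High water - Low water
Tidal range = 2.54 - (-1.08)
Tidal range = 3.62 m

3.62


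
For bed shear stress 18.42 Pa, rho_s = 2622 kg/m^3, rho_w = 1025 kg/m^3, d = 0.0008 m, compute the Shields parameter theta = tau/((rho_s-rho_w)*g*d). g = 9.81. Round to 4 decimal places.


theta = tau / ((rho_s - rho_w) * g * d)
rho_s - rho_w = 2622 - 1025 = 1597
Denominator = 1597 * 9.81 * 0.0008 = 12.533256
theta = 18.42 / 12.533256
theta = 1.4697

1.4697


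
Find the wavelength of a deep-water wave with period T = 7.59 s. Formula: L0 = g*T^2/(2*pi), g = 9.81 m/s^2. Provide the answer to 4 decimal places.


L0 = g * T^2 / (2 * pi)
L0 = 9.81 * 7.59^2 / (2 * pi)
L0 = 9.81 * 57.6081 / 6.28319
L0 = 565.1355 / 6.28319
L0 = 89.9441 m

89.9441


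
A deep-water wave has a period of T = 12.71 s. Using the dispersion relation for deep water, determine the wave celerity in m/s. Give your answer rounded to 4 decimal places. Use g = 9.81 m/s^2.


We use the deep-water celerity formula:
C = g * T / (2 * pi)
C = 9.81 * 12.71 / (2 * 3.14159...)
C = 124.685100 / 6.283185
C = 19.8442 m/s

19.8442


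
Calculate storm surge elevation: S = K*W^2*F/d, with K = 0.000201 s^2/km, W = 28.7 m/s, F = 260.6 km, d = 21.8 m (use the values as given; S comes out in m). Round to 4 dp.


S = K * W^2 * F / d
W^2 = 28.7^2 = 823.69
S = 0.000201 * 823.69 * 260.6 / 21.8
Numerator = 0.000201 * 823.69 * 260.6 = 43.145376
S = 43.145376 / 21.8 = 1.9791 m

1.9791


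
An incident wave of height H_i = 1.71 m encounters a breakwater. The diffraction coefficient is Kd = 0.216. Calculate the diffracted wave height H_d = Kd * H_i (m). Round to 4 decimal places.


H_d = Kd * H_i
H_d = 0.216 * 1.71
H_d = 0.3694 m

0.3694


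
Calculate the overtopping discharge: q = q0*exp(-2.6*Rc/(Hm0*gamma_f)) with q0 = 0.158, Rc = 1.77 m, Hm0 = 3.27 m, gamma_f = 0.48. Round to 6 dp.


q = q0 * exp(-2.6 * Rc / (Hm0 * gamma_f))
Exponent = -2.6 * 1.77 / (3.27 * 0.48)
= -2.6 * 1.77 / 1.5696
= -2.931957
exp(-2.931957) = 0.053293
q = 0.158 * 0.053293
q = 0.008420 m^3/s/m

0.008420


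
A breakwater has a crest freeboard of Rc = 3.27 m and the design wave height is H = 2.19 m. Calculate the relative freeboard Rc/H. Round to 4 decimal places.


Relative freeboard = Rc / H
= 3.27 / 2.19
= 1.4932

1.4932


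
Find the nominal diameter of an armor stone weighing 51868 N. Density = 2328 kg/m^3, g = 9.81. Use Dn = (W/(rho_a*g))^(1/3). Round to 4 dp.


V = W / (rho_a * g)
V = 51868 / (2328 * 9.81)
V = 51868 / 22837.68
V = 2.271159 m^3
Dn = V^(1/3) = 2.271159^(1/3)
Dn = 1.3145 m

1.3145


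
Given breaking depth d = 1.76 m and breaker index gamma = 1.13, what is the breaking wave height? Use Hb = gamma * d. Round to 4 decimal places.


Hb = gamma * d
Hb = 1.13 * 1.76
Hb = 1.9888 m

1.9888


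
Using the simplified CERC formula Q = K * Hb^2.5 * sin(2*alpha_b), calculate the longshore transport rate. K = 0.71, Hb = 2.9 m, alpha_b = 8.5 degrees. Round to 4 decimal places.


Q = K * Hb^2.5 * sin(2 * alpha_b)
Hb^2.5 = 2.9^2.5 = 14.321714
sin(2 * 8.5) = sin(17.0) = 0.292372
Q = 0.71 * 14.321714 * 0.292372
Q = 2.9730 m^3/s

2.9730


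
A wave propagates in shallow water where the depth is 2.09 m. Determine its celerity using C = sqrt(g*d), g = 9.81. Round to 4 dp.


Using the shallow-water approximation:
C = sqrt(g * d) = sqrt(9.81 * 2.09)
C = sqrt(20.5029)
C = 4.5280 m/s

4.5280


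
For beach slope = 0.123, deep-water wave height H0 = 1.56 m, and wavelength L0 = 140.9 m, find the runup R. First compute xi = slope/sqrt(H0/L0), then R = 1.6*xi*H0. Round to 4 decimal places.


xi = slope / sqrt(H0/L0)
H0/L0 = 1.56/140.9 = 0.011072
sqrt(0.011072) = 0.105222
xi = 0.123 / 0.105222 = 1.168956
R = 1.6 * xi * H0 = 1.6 * 1.168956 * 1.56
R = 2.9177 m

2.9177


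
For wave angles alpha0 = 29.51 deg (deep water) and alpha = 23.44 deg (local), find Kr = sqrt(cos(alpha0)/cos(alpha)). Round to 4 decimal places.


Kr = sqrt(cos(alpha0) / cos(alpha))
cos(29.51) = 0.870270
cos(23.44) = 0.917477
Kr = sqrt(0.870270 / 0.917477)
Kr = sqrt(0.948547)
Kr = 0.9739

0.9739


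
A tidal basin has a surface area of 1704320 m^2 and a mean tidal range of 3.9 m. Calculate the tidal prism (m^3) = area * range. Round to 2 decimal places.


Tidal prism = Area * Tidal range
P = 1704320 * 3.9
P = 6646848.00 m^3

6646848.00


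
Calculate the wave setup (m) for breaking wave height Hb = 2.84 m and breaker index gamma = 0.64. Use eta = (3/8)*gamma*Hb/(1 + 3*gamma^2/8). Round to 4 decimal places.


eta = (3/8) * gamma * Hb / (1 + 3*gamma^2/8)
Numerator = (3/8) * 0.64 * 2.84 = 0.681600
Denominator = 1 + 3*0.64^2/8 = 1 + 0.153600 = 1.153600
eta = 0.681600 / 1.153600
eta = 0.5908 m

0.5908


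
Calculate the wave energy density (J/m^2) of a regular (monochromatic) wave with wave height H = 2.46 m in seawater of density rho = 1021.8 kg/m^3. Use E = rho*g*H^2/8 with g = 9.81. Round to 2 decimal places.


E = (1/8) * rho * g * H^2
E = (1/8) * 1021.8 * 9.81 * 2.46^2
E = 0.125 * 1021.8 * 9.81 * 6.0516
E = 7582.55 J/m^2

7582.55


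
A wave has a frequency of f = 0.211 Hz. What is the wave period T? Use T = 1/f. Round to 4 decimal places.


T = 1 / f
T = 1 / 0.211
T = 4.7393 s

4.7393


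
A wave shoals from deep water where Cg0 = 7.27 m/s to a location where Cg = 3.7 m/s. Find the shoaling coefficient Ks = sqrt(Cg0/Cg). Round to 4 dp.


Ks = sqrt(Cg0 / Cg)
Ks = sqrt(7.27 / 3.7)
Ks = sqrt(1.9649)
Ks = 1.4017

1.4017


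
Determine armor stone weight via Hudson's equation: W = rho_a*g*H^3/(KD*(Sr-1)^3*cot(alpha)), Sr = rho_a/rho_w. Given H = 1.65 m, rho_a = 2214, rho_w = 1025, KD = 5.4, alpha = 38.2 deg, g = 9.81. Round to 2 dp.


Sr = rho_a / rho_w = 2214 / 1025 = 2.160000
(Sr - 1) = 1.160000
(Sr - 1)^3 = 1.560896
cot(38.2) = 1 / tan(38.2) = 1 / 0.786922 = 1.270773
Numerator = 2214 * 9.81 * 1.65^3 = 97565.9902
Denominator = 5.4 * 1.560896 * 1.270773 = 10.711143
W = 97565.9902 / 10.711143
W = 9108.83 N

9108.83


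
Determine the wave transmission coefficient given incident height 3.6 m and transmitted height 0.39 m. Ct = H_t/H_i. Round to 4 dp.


Ct = H_t / H_i
Ct = 0.39 / 3.6
Ct = 0.1083

0.1083


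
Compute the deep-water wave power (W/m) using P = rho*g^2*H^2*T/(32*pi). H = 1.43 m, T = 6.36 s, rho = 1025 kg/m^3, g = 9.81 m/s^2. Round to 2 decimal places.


P = rho * g^2 * H^2 * T / (32 * pi)
P = 1025 * 9.81^2 * 1.43^2 * 6.36 / (32 * pi)
P = 1025 * 96.2361 * 2.0449 * 6.36 / 100.53096
P = 12761.19 W/m

12761.19


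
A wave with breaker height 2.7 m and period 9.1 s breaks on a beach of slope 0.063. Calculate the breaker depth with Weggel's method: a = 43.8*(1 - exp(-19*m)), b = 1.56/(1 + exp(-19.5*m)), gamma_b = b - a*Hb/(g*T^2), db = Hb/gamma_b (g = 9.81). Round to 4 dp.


a = 43.8 * (1 - exp(-19 * m))
exp(-19 * 0.063) = exp(-1.1970) = 0.302099
a = 43.8 * (1 - 0.302099) = 30.568057
b = 1.56 / (1 + exp(-19.5 * m))
exp(-19.5 * 0.063) = exp(-1.2285) = 0.292731
b = 1.56 / (1 + 0.292731) = 1.206747
Hb / (g * T^2) = 2.7 / (9.81 * 9.1^2) = 2.7 / 812.3661 = 0.00332362
gamma_b = b - a * Hb/(g*T^2) = 1.206747 - 30.568057 * 0.00332362 = 1.105151
db = Hb / gamma_b = 2.7 / 1.105151
db = 2.4431 m

2.4431


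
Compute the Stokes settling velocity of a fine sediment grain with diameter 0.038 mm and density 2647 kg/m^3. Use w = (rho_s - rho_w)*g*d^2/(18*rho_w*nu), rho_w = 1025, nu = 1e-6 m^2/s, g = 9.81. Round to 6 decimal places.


w = (rho_s - rho_w) * g * d^2 / (18 * rho_w * nu)
d = 0.038 mm = 0.000038 m
rho_s - rho_w = 2647 - 1025 = 1622
Numerator = 1622 * 9.81 * (0.000038)^2 = 0.000022976668
Denominator = 18 * 1025 * 1e-6 = 0.018450
w = 0.001245 m/s

0.001245


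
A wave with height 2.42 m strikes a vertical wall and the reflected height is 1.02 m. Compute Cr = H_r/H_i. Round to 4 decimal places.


Cr = H_r / H_i
Cr = 1.02 / 2.42
Cr = 0.4215

0.4215


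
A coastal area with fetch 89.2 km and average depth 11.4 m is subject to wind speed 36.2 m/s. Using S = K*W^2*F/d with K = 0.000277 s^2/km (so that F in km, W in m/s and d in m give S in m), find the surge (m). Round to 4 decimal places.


S = K * W^2 * F / d
W^2 = 36.2^2 = 1310.44
S = 0.000277 * 1310.44 * 89.2 / 11.4
Numerator = 0.000277 * 1310.44 * 89.2 = 32.378876
S = 32.378876 / 11.4 = 2.8403 m

2.8403


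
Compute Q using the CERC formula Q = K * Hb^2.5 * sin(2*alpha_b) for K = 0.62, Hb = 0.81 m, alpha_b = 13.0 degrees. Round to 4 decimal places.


Q = K * Hb^2.5 * sin(2 * alpha_b)
Hb^2.5 = 0.81^2.5 = 0.590490
sin(2 * 13.0) = sin(26.0) = 0.438371
Q = 0.62 * 0.590490 * 0.438371
Q = 0.1605 m^3/s

0.1605


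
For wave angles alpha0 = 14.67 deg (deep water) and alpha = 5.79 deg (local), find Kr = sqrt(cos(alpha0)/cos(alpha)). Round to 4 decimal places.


Kr = sqrt(cos(alpha0) / cos(alpha))
cos(14.67) = 0.967400
cos(5.79) = 0.994898
Kr = sqrt(0.967400 / 0.994898)
Kr = sqrt(0.972361)
Kr = 0.9861

0.9861


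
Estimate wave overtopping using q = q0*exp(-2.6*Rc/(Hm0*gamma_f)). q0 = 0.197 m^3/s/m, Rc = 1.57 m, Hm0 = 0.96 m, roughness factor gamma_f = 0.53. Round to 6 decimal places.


q = q0 * exp(-2.6 * Rc / (Hm0 * gamma_f))
Exponent = -2.6 * 1.57 / (0.96 * 0.53)
= -2.6 * 1.57 / 0.5088
= -8.022799
exp(-8.022799) = 0.000328
q = 0.197 * 0.000328
q = 0.000065 m^3/s/m

0.000065


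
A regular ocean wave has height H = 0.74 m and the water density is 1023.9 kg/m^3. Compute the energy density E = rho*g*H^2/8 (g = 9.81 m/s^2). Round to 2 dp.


E = (1/8) * rho * g * H^2
E = (1/8) * 1023.9 * 9.81 * 0.74^2
E = 0.125 * 1023.9 * 9.81 * 0.5476
E = 687.54 J/m^2

687.54


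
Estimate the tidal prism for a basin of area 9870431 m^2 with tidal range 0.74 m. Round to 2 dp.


Tidal prism = Area * Tidal range
P = 9870431 * 0.74
P = 7304118.94 m^3

7304118.94


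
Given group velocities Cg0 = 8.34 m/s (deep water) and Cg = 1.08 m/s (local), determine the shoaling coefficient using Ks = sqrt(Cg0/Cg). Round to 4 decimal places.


Ks = sqrt(Cg0 / Cg)
Ks = sqrt(8.34 / 1.08)
Ks = sqrt(7.7222)
Ks = 2.7789

2.7789


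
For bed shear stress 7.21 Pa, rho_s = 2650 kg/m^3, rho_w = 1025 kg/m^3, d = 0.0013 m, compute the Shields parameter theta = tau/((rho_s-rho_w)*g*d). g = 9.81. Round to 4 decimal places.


theta = tau / ((rho_s - rho_w) * g * d)
rho_s - rho_w = 2650 - 1025 = 1625
Denominator = 1625 * 9.81 * 0.0013 = 20.723625
theta = 7.21 / 20.723625
theta = 0.3479

0.3479


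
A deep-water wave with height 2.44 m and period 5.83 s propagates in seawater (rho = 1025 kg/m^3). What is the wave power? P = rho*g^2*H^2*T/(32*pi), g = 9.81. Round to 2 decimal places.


P = rho * g^2 * H^2 * T / (32 * pi)
P = 1025 * 9.81^2 * 2.44^2 * 5.83 / (32 * pi)
P = 1025 * 96.2361 * 5.9536 * 5.83 / 100.53096
P = 34057.30 W/m

34057.30


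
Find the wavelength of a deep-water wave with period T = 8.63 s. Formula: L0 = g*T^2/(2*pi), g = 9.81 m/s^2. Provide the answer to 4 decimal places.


L0 = g * T^2 / (2 * pi)
L0 = 9.81 * 8.63^2 / (2 * pi)
L0 = 9.81 * 74.4769 / 6.28319
L0 = 730.6184 / 6.28319
L0 = 116.2815 m

116.2815


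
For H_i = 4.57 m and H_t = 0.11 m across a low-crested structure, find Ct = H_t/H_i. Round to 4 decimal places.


Ct = H_t / H_i
Ct = 0.11 / 4.57
Ct = 0.0241

0.0241


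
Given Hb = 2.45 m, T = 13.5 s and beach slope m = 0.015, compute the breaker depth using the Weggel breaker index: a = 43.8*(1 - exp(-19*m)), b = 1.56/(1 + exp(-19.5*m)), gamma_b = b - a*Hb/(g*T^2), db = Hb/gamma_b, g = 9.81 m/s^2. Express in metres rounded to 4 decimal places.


a = 43.8 * (1 - exp(-19 * m))
exp(-19 * 0.015) = exp(-0.2850) = 0.752014
a = 43.8 * (1 - 0.752014) = 10.861776
b = 1.56 / (1 + exp(-19.5 * m))
exp(-19.5 * 0.015) = exp(-0.2925) = 0.746395
b = 1.56 / (1 + 0.746395) = 0.893269
Hb / (g * T^2) = 2.45 / (9.81 * 13.5^2) = 2.45 / 1787.8725 = 0.00137034
gamma_b = b - a * Hb/(g*T^2) = 0.893269 - 10.861776 * 0.00137034 = 0.878384
db = Hb / gamma_b = 2.45 / 0.878384
db = 2.7892 m

2.7892


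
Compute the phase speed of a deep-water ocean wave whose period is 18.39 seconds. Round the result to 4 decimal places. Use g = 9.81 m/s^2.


We use the deep-water celerity formula:
C = g * T / (2 * pi)
C = 9.81 * 18.39 / (2 * 3.14159...)
C = 180.405900 / 6.283185
C = 28.7125 m/s

28.7125


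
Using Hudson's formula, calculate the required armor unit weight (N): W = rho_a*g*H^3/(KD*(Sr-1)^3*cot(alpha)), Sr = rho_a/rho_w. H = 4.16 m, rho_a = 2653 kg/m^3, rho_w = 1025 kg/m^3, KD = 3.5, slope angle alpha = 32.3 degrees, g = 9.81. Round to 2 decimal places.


Sr = rho_a / rho_w = 2653 / 1025 = 2.588293
(Sr - 1) = 1.588293
(Sr - 1)^3 = 4.006744
cot(32.3) = 1 / tan(32.3) = 1 / 0.632174 = 1.581844
Numerator = 2653 * 9.81 * 4.16^3 = 1873640.4303
Denominator = 3.5 * 4.006744 * 1.581844 = 22.183148
W = 1873640.4303 / 22.183148
W = 84462.33 N

84462.33


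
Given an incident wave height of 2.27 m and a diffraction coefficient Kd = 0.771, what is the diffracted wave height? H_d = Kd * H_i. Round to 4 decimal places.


H_d = Kd * H_i
H_d = 0.771 * 2.27
H_d = 1.7502 m

1.7502


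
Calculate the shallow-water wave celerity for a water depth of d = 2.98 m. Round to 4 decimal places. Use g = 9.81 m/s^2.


Using the shallow-water approximation:
C = sqrt(g * d) = sqrt(9.81 * 2.98)
C = sqrt(29.2338)
C = 5.4068 m/s

5.4068


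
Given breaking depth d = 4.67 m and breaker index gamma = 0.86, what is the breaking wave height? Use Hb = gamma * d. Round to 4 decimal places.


Hb = gamma * d
Hb = 0.86 * 4.67
Hb = 4.0162 m

4.0162


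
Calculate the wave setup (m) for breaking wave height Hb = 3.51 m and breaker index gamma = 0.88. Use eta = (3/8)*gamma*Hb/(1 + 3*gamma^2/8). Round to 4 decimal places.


eta = (3/8) * gamma * Hb / (1 + 3*gamma^2/8)
Numerator = (3/8) * 0.88 * 3.51 = 1.158300
Denominator = 1 + 3*0.88^2/8 = 1 + 0.290400 = 1.290400
eta = 1.158300 / 1.290400
eta = 0.8976 m

0.8976


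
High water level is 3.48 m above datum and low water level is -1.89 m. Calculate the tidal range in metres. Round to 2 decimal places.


Tidal range = High water - Low water
Tidal range = 3.48 - (-1.89)
Tidal range = 5.37 m

5.37


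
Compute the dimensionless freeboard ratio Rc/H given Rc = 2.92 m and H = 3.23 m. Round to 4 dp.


Relative freeboard = Rc / H
= 2.92 / 3.23
= 0.9040

0.9040


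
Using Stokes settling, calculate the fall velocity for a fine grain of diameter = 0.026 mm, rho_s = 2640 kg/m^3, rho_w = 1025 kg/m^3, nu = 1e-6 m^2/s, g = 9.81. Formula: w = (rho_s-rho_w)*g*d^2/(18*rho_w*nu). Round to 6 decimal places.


w = (rho_s - rho_w) * g * d^2 / (18 * rho_w * nu)
d = 0.026 mm = 0.000026 m
rho_s - rho_w = 2640 - 1025 = 1615
Numerator = 1615 * 9.81 * (0.000026)^2 = 0.000010709969
Denominator = 18 * 1025 * 1e-6 = 0.018450
w = 0.000580 m/s

0.000580


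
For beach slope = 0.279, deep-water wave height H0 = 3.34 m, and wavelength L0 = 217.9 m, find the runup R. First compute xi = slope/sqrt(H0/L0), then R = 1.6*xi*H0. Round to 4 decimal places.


xi = slope / sqrt(H0/L0)
H0/L0 = 3.34/217.9 = 0.015328
sqrt(0.015328) = 0.123807
xi = 0.279 / 0.123807 = 2.253510
R = 1.6 * xi * H0 = 1.6 * 2.253510 * 3.34
R = 12.0428 m

12.0428
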